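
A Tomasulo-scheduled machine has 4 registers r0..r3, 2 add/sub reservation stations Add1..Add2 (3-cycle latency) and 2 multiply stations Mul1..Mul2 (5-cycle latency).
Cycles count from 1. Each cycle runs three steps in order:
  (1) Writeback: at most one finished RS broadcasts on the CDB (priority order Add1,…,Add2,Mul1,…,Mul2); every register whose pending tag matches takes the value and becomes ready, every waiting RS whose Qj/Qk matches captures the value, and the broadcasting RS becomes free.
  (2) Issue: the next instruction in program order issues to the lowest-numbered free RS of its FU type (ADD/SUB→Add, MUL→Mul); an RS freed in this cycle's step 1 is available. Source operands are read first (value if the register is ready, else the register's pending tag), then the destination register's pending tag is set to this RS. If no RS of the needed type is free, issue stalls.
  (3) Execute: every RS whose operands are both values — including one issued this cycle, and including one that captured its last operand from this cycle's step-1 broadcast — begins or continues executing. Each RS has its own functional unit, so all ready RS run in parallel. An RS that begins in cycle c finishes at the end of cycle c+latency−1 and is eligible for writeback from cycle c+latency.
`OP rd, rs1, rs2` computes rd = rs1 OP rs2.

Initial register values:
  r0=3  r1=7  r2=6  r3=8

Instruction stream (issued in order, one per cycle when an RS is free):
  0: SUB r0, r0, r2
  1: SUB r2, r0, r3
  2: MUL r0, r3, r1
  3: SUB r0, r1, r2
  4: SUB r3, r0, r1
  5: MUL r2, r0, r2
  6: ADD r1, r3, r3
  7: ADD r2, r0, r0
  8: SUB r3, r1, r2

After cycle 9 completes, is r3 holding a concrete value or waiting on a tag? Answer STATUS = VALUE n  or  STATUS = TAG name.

STATUS = TAG Add2

c1: issue SUB r0<-Add1 | r0:Add1,r1:7,r2:6,r3:8
c2: issue SUB r2<-Add2 | r0:Add1,r1:7,r2:Add2,r3:8
c3: issue MUL r0<-Mul1 | r0:Mul1,r1:7,r2:Add2,r3:8
c4: CDB Add1=-3; issue SUB r0<-Add1 | r0:Add1,r1:7,r2:Add2,r3:8
c5: stall | r0:Add1,r1:7,r2:Add2,r3:8
c6: stall | r0:Add1,r1:7,r2:Add2,r3:8
c7: CDB Add2=-11; issue SUB r3<-Add2 | r0:Add1,r1:7,r2:-11,r3:Add2
c8: CDB Mul1=56; issue MUL r2<-Mul1 | r0:Add1,r1:7,r2:Mul1,r3:Add2
c9: stall | r0:Add1,r1:7,r2:Mul1,r3:Add2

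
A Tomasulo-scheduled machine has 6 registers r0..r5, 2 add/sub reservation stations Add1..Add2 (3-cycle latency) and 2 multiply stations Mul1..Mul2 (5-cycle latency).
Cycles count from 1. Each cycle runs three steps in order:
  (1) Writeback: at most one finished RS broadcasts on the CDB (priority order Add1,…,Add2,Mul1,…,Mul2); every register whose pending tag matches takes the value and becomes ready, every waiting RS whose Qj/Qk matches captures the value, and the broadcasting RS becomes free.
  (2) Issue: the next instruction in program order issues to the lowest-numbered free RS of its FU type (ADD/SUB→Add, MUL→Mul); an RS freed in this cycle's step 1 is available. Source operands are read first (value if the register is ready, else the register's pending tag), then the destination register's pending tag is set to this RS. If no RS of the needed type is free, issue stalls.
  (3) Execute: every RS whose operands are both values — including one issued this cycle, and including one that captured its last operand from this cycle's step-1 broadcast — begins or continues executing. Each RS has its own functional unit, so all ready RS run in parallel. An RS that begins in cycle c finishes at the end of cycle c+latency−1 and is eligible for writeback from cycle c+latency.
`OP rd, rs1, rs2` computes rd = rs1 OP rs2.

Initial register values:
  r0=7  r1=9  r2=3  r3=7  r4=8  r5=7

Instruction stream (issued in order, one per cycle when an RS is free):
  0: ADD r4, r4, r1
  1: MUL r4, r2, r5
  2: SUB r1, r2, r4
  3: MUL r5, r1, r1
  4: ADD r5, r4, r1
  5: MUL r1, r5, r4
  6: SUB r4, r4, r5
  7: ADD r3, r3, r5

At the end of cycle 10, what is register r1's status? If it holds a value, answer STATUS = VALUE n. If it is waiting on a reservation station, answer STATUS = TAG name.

STATUS = TAG Mul1

  c1: issue ADD r4<-Add1  regs: r0:7,r1:9,r2:3,r3:7,r4:Add1,r5:7
  c2: issue MUL r4<-Mul1  regs: r0:7,r1:9,r2:3,r3:7,r4:Mul1,r5:7
  c3: issue SUB r1<-Add2  regs: r0:7,r1:Add2,r2:3,r3:7,r4:Mul1,r5:7
  c4: CDB Add1=17; issue MUL r5<-Mul2  regs: r0:7,r1:Add2,r2:3,r3:7,r4:Mul1,r5:Mul2
  c5: issue ADD r5<-Add1  regs: r0:7,r1:Add2,r2:3,r3:7,r4:Mul1,r5:Add1
  c6: stall  regs: r0:7,r1:Add2,r2:3,r3:7,r4:Mul1,r5:Add1
  c7: CDB Mul1=21; issue MUL r1<-Mul1  regs: r0:7,r1:Mul1,r2:3,r3:7,r4:21,r5:Add1
  c8: stall  regs: r0:7,r1:Mul1,r2:3,r3:7,r4:21,r5:Add1
  c9: stall  regs: r0:7,r1:Mul1,r2:3,r3:7,r4:21,r5:Add1
  c10: CDB Add2=-18; issue SUB r4<-Add2  regs: r0:7,r1:Mul1,r2:3,r3:7,r4:Add2,r5:Add1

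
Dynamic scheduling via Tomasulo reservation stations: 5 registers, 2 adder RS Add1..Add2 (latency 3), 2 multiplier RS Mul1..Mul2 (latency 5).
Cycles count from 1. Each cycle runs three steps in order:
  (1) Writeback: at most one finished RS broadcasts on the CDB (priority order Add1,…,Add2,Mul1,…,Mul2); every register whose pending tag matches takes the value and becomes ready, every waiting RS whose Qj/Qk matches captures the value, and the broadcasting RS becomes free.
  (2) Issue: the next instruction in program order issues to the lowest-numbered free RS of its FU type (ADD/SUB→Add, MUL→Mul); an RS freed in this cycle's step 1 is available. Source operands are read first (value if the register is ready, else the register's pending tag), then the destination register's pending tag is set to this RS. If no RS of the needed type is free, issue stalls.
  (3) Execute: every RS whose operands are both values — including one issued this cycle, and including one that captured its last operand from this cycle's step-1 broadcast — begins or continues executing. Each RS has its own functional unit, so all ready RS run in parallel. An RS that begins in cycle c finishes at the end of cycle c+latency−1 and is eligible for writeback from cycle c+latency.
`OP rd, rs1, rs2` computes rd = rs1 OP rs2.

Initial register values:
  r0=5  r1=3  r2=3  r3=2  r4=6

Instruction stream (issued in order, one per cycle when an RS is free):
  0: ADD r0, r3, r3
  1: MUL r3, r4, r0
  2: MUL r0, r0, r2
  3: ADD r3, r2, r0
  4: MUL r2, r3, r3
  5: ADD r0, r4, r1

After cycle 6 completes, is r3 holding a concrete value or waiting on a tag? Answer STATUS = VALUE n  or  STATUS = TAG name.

c1: issue ADD r0<-Add1 | r0:Add1,r1:3,r2:3,r3:2,r4:6
c2: issue MUL r3<-Mul1 | r0:Add1,r1:3,r2:3,r3:Mul1,r4:6
c3: issue MUL r0<-Mul2 | r0:Mul2,r1:3,r2:3,r3:Mul1,r4:6
c4: CDB Add1=4; issue ADD r3<-Add1 | r0:Mul2,r1:3,r2:3,r3:Add1,r4:6
c5: stall | r0:Mul2,r1:3,r2:3,r3:Add1,r4:6
c6: stall | r0:Mul2,r1:3,r2:3,r3:Add1,r4:6

STATUS = TAG Add1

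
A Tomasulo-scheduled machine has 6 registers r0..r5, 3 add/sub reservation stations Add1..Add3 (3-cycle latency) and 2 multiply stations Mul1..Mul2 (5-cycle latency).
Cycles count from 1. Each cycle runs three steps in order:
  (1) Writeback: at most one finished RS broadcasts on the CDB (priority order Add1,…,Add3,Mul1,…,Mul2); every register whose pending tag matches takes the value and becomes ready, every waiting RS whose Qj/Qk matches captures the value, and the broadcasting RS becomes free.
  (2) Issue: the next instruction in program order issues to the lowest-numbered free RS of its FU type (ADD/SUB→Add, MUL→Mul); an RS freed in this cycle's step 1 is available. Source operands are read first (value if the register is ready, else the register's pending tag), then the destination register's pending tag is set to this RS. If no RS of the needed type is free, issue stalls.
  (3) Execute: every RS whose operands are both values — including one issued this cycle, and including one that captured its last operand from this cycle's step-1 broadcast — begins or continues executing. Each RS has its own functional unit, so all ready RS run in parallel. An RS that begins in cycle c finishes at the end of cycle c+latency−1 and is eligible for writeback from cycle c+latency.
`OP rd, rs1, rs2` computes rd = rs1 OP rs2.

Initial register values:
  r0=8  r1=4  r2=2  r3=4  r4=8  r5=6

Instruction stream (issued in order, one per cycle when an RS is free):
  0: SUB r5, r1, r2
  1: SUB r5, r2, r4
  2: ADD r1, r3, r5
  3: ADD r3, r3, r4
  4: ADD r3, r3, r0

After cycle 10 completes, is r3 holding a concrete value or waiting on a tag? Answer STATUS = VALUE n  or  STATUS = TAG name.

STATUS = VALUE 20

cycle 1: issue SUB r5<-Add1 // r0:8,r1:4,r2:2,r3:4,r4:8,r5:Add1
cycle 2: issue SUB r5<-Add2 // r0:8,r1:4,r2:2,r3:4,r4:8,r5:Add2
cycle 3: issue ADD r1<-Add3 // r0:8,r1:Add3,r2:2,r3:4,r4:8,r5:Add2
cycle 4: CDB Add1=2; issue ADD r3<-Add1 // r0:8,r1:Add3,r2:2,r3:Add1,r4:8,r5:Add2
cycle 5: CDB Add2=-6; issue ADD r3<-Add2 // r0:8,r1:Add3,r2:2,r3:Add2,r4:8,r5:-6
cycle 6: - // r0:8,r1:Add3,r2:2,r3:Add2,r4:8,r5:-6
cycle 7: CDB Add1=12 // r0:8,r1:Add3,r2:2,r3:Add2,r4:8,r5:-6
cycle 8: CDB Add3=-2 // r0:8,r1:-2,r2:2,r3:Add2,r4:8,r5:-6
cycle 9: - // r0:8,r1:-2,r2:2,r3:Add2,r4:8,r5:-6
cycle 10: CDB Add2=20 // r0:8,r1:-2,r2:2,r3:20,r4:8,r5:-6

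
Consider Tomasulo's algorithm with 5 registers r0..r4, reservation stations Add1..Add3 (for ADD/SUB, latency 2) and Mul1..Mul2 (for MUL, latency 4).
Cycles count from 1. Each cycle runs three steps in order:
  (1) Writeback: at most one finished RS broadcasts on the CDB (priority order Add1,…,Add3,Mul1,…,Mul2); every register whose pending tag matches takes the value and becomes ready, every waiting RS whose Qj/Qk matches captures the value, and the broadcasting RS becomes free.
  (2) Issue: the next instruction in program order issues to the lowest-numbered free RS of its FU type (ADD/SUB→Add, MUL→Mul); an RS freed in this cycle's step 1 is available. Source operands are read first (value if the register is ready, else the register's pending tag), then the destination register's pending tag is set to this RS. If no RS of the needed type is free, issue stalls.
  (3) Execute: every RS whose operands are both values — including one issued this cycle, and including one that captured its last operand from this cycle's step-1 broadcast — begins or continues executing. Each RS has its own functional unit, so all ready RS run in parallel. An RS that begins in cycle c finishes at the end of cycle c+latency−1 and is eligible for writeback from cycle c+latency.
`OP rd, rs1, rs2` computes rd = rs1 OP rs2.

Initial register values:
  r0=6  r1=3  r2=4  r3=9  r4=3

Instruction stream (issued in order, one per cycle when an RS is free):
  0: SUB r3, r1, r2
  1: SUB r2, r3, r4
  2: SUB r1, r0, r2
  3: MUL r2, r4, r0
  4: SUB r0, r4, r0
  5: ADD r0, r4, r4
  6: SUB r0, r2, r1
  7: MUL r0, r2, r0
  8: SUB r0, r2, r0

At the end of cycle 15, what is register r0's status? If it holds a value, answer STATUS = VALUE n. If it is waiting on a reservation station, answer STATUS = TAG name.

STATUS = TAG Add2

c1: issue SUB r3<-Add1 | r0:6,r1:3,r2:4,r3:Add1,r4:3
c2: issue SUB r2<-Add2 | r0:6,r1:3,r2:Add2,r3:Add1,r4:3
c3: CDB Add1=-1; issue SUB r1<-Add1 | r0:6,r1:Add1,r2:Add2,r3:-1,r4:3
c4: issue MUL r2<-Mul1 | r0:6,r1:Add1,r2:Mul1,r3:-1,r4:3
c5: CDB Add2=-4; issue SUB r0<-Add2 | r0:Add2,r1:Add1,r2:Mul1,r3:-1,r4:3
c6: issue ADD r0<-Add3 | r0:Add3,r1:Add1,r2:Mul1,r3:-1,r4:3
c7: CDB Add1=10; issue SUB r0<-Add1 | r0:Add1,r1:10,r2:Mul1,r3:-1,r4:3
c8: CDB Add2=-3; issue MUL r0<-Mul2 | r0:Mul2,r1:10,r2:Mul1,r3:-1,r4:3
c9: CDB Add3=6; issue SUB r0<-Add2 | r0:Add2,r1:10,r2:Mul1,r3:-1,r4:3
c10: CDB Mul1=18 | r0:Add2,r1:10,r2:18,r3:-1,r4:3
c11: - | r0:Add2,r1:10,r2:18,r3:-1,r4:3
c12: CDB Add1=8 | r0:Add2,r1:10,r2:18,r3:-1,r4:3
c13: - | r0:Add2,r1:10,r2:18,r3:-1,r4:3
c14: - | r0:Add2,r1:10,r2:18,r3:-1,r4:3
c15: - | r0:Add2,r1:10,r2:18,r3:-1,r4:3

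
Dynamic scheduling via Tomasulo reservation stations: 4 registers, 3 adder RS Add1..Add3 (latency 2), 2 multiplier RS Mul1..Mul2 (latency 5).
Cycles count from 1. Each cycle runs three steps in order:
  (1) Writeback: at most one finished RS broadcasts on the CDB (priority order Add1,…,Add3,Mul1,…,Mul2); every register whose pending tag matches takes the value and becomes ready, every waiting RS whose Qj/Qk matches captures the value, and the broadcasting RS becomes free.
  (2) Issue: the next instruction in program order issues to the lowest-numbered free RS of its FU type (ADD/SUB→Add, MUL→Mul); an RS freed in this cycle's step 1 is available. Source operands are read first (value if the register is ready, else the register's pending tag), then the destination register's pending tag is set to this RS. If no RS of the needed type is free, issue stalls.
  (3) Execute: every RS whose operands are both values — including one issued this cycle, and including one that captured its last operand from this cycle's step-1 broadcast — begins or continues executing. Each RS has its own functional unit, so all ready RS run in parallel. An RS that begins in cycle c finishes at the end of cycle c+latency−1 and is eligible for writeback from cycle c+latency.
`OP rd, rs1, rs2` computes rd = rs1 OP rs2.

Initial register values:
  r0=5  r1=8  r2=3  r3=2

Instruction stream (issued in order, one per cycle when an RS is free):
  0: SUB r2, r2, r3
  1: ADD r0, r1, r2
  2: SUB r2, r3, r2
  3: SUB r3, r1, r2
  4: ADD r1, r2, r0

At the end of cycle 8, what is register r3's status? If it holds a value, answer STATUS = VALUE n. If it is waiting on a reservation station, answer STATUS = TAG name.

STATUS = VALUE 7

  c1: issue SUB r2<-Add1  regs: r0:5,r1:8,r2:Add1,r3:2
  c2: issue ADD r0<-Add2  regs: r0:Add2,r1:8,r2:Add1,r3:2
  c3: CDB Add1=1; issue SUB r2<-Add1  regs: r0:Add2,r1:8,r2:Add1,r3:2
  c4: issue SUB r3<-Add3  regs: r0:Add2,r1:8,r2:Add1,r3:Add3
  c5: CDB Add1=1; issue ADD r1<-Add1  regs: r0:Add2,r1:Add1,r2:1,r3:Add3
  c6: CDB Add2=9  regs: r0:9,r1:Add1,r2:1,r3:Add3
  c7: CDB Add3=7  regs: r0:9,r1:Add1,r2:1,r3:7
  c8: CDB Add1=10  regs: r0:9,r1:10,r2:1,r3:7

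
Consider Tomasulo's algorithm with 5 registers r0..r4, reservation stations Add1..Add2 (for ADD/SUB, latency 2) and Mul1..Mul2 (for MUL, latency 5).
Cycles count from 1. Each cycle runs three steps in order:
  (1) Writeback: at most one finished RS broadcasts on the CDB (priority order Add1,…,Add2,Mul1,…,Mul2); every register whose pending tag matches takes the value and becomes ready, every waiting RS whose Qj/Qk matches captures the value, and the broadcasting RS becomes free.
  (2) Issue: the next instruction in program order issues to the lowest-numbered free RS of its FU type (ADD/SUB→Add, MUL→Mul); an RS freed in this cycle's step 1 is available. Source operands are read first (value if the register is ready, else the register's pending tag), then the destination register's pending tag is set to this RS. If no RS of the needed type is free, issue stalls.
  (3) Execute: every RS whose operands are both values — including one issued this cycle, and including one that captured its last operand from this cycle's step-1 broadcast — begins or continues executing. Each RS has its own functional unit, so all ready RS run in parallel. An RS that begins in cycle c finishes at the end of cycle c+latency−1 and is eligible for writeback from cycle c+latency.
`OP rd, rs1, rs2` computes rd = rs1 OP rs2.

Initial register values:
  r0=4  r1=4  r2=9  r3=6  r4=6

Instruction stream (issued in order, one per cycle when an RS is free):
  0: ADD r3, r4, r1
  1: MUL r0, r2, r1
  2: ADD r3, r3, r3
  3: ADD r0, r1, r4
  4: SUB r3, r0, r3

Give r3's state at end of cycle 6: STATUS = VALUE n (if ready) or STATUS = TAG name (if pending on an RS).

c1: issue ADD r3<-Add1 | r0:4,r1:4,r2:9,r3:Add1,r4:6
c2: issue MUL r0<-Mul1 | r0:Mul1,r1:4,r2:9,r3:Add1,r4:6
c3: CDB Add1=10; issue ADD r3<-Add1 | r0:Mul1,r1:4,r2:9,r3:Add1,r4:6
c4: issue ADD r0<-Add2 | r0:Add2,r1:4,r2:9,r3:Add1,r4:6
c5: CDB Add1=20; issue SUB r3<-Add1 | r0:Add2,r1:4,r2:9,r3:Add1,r4:6
c6: CDB Add2=10 | r0:10,r1:4,r2:9,r3:Add1,r4:6

STATUS = TAG Add1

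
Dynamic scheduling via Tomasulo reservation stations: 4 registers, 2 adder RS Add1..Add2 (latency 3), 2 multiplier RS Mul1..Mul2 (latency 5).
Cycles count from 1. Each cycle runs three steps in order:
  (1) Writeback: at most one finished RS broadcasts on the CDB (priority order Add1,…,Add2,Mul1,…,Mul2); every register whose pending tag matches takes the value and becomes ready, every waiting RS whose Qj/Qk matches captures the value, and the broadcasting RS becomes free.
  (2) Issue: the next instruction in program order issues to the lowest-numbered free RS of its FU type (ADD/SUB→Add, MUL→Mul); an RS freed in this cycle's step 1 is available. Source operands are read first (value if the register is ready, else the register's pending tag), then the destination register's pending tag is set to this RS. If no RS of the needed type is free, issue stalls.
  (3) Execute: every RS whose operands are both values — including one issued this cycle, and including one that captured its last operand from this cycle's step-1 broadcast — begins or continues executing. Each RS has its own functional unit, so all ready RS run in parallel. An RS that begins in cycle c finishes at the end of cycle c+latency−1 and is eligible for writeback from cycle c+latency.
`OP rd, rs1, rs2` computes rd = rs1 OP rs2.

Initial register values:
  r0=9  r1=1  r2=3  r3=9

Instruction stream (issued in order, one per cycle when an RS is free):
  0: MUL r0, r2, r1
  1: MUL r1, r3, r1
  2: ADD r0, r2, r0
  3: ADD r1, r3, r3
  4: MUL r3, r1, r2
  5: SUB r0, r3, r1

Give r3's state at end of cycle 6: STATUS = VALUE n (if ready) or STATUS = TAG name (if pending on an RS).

STATUS = TAG Mul1

c1: issue MUL r0<-Mul1 | r0:Mul1,r1:1,r2:3,r3:9
c2: issue MUL r1<-Mul2 | r0:Mul1,r1:Mul2,r2:3,r3:9
c3: issue ADD r0<-Add1 | r0:Add1,r1:Mul2,r2:3,r3:9
c4: issue ADD r1<-Add2 | r0:Add1,r1:Add2,r2:3,r3:9
c5: stall | r0:Add1,r1:Add2,r2:3,r3:9
c6: CDB Mul1=3; issue MUL r3<-Mul1 | r0:Add1,r1:Add2,r2:3,r3:Mul1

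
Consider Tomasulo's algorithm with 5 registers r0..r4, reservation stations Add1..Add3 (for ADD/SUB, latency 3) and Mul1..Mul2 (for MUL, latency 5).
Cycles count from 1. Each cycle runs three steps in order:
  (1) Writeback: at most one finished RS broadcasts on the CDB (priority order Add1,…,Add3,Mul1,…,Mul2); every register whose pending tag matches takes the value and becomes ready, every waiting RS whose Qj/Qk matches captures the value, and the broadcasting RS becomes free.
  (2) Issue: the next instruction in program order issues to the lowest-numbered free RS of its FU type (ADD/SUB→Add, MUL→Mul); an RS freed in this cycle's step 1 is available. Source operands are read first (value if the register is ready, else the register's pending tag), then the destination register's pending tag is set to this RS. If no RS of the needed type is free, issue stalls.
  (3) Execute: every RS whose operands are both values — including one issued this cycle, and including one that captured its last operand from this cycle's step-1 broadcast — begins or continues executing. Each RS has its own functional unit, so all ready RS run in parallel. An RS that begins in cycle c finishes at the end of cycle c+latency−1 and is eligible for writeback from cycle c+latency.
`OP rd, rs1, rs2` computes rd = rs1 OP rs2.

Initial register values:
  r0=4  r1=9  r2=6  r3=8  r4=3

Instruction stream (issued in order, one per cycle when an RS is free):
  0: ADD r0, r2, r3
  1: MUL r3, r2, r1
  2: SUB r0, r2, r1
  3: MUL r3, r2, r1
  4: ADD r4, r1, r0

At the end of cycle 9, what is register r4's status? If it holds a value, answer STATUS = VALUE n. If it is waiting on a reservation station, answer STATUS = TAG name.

STATUS = VALUE 6

cycle 1: issue ADD r0<-Add1 // r0:Add1,r1:9,r2:6,r3:8,r4:3
cycle 2: issue MUL r3<-Mul1 // r0:Add1,r1:9,r2:6,r3:Mul1,r4:3
cycle 3: issue SUB r0<-Add2 // r0:Add2,r1:9,r2:6,r3:Mul1,r4:3
cycle 4: CDB Add1=14; issue MUL r3<-Mul2 // r0:Add2,r1:9,r2:6,r3:Mul2,r4:3
cycle 5: issue ADD r4<-Add1 // r0:Add2,r1:9,r2:6,r3:Mul2,r4:Add1
cycle 6: CDB Add2=-3 // r0:-3,r1:9,r2:6,r3:Mul2,r4:Add1
cycle 7: CDB Mul1=54 // r0:-3,r1:9,r2:6,r3:Mul2,r4:Add1
cycle 8: - // r0:-3,r1:9,r2:6,r3:Mul2,r4:Add1
cycle 9: CDB Add1=6 // r0:-3,r1:9,r2:6,r3:Mul2,r4:6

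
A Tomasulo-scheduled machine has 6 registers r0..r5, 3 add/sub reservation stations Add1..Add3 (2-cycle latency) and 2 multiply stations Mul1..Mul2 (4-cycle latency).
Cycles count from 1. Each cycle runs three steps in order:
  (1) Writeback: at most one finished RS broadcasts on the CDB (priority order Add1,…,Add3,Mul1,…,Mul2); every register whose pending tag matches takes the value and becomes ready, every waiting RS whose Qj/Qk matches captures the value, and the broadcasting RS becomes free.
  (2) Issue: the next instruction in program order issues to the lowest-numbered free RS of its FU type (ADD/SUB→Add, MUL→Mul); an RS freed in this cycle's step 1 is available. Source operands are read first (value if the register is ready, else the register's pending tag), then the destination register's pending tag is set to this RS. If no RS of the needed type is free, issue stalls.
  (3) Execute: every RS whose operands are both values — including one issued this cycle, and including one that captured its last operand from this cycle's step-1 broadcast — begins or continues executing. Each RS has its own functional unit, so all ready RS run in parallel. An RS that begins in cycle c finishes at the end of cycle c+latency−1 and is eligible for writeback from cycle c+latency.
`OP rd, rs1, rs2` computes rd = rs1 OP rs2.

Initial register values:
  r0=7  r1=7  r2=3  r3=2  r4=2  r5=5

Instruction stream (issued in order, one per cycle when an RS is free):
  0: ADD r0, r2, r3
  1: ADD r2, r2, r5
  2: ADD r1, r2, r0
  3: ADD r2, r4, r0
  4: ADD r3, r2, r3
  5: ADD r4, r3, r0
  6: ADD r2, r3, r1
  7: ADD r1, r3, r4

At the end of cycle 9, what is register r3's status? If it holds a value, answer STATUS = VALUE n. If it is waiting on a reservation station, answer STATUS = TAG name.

STATUS = VALUE 9

c1: issue ADD r0<-Add1 | r0:Add1,r1:7,r2:3,r3:2,r4:2,r5:5
c2: issue ADD r2<-Add2 | r0:Add1,r1:7,r2:Add2,r3:2,r4:2,r5:5
c3: CDB Add1=5; issue ADD r1<-Add1 | r0:5,r1:Add1,r2:Add2,r3:2,r4:2,r5:5
c4: CDB Add2=8; issue ADD r2<-Add2 | r0:5,r1:Add1,r2:Add2,r3:2,r4:2,r5:5
c5: issue ADD r3<-Add3 | r0:5,r1:Add1,r2:Add2,r3:Add3,r4:2,r5:5
c6: CDB Add1=13; issue ADD r4<-Add1 | r0:5,r1:13,r2:Add2,r3:Add3,r4:Add1,r5:5
c7: CDB Add2=7; issue ADD r2<-Add2 | r0:5,r1:13,r2:Add2,r3:Add3,r4:Add1,r5:5
c8: stall | r0:5,r1:13,r2:Add2,r3:Add3,r4:Add1,r5:5
c9: CDB Add3=9; issue ADD r1<-Add3 | r0:5,r1:Add3,r2:Add2,r3:9,r4:Add1,r5:5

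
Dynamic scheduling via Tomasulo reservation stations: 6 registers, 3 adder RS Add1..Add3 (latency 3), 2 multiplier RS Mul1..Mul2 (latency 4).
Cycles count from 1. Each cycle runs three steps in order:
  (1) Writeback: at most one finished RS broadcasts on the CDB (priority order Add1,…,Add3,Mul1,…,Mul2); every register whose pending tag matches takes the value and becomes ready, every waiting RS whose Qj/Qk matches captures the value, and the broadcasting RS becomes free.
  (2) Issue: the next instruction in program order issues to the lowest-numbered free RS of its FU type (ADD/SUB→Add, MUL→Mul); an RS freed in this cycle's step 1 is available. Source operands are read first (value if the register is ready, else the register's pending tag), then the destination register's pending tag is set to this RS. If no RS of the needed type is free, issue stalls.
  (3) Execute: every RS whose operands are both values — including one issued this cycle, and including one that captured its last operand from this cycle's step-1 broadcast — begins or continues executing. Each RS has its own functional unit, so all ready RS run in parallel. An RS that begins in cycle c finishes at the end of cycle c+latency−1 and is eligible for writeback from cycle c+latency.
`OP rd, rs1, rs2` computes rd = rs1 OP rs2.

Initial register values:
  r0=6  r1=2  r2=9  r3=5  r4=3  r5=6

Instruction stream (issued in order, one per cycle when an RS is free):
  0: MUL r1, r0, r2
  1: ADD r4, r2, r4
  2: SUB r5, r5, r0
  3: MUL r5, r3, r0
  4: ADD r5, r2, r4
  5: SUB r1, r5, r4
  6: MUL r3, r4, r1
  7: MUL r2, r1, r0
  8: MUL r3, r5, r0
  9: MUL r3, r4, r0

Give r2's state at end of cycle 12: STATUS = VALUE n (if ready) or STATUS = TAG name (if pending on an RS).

STATUS = TAG Mul2

cycle 1: issue MUL r1<-Mul1 // r0:6,r1:Mul1,r2:9,r3:5,r4:3,r5:6
cycle 2: issue ADD r4<-Add1 // r0:6,r1:Mul1,r2:9,r3:5,r4:Add1,r5:6
cycle 3: issue SUB r5<-Add2 // r0:6,r1:Mul1,r2:9,r3:5,r4:Add1,r5:Add2
cycle 4: issue MUL r5<-Mul2 // r0:6,r1:Mul1,r2:9,r3:5,r4:Add1,r5:Mul2
cycle 5: CDB Add1=12; issue ADD r5<-Add1 // r0:6,r1:Mul1,r2:9,r3:5,r4:12,r5:Add1
cycle 6: CDB Add2=0; issue SUB r1<-Add2 // r0:6,r1:Add2,r2:9,r3:5,r4:12,r5:Add1
cycle 7: CDB Mul1=54; issue MUL r3<-Mul1 // r0:6,r1:Add2,r2:9,r3:Mul1,r4:12,r5:Add1
cycle 8: CDB Add1=21; stall // r0:6,r1:Add2,r2:9,r3:Mul1,r4:12,r5:21
cycle 9: CDB Mul2=30; issue MUL r2<-Mul2 // r0:6,r1:Add2,r2:Mul2,r3:Mul1,r4:12,r5:21
cycle 10: stall // r0:6,r1:Add2,r2:Mul2,r3:Mul1,r4:12,r5:21
cycle 11: CDB Add2=9; stall // r0:6,r1:9,r2:Mul2,r3:Mul1,r4:12,r5:21
cycle 12: stall // r0:6,r1:9,r2:Mul2,r3:Mul1,r4:12,r5:21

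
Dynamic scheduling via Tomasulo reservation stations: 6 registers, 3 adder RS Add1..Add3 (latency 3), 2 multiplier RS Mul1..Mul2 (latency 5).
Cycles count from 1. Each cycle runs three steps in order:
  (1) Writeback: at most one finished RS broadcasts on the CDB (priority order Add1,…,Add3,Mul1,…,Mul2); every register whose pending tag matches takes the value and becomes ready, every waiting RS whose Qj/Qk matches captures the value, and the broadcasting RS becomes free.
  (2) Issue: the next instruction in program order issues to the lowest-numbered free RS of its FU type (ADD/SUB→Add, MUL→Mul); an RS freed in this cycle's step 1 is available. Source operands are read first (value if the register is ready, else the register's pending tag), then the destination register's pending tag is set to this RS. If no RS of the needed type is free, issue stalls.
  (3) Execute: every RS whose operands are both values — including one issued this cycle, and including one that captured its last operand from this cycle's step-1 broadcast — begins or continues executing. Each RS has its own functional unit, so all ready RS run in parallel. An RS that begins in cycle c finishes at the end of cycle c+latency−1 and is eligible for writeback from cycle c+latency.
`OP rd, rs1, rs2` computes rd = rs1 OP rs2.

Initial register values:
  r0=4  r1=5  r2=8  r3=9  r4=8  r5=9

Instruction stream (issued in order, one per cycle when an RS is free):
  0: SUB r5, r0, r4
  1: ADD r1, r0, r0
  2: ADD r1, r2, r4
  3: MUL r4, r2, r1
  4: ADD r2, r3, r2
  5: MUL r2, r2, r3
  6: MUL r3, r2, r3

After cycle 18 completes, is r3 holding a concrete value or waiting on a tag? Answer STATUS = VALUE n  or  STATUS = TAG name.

STATUS = VALUE 1377

  c1: issue SUB r5<-Add1  regs: r0:4,r1:5,r2:8,r3:9,r4:8,r5:Add1
  c2: issue ADD r1<-Add2  regs: r0:4,r1:Add2,r2:8,r3:9,r4:8,r5:Add1
  c3: issue ADD r1<-Add3  regs: r0:4,r1:Add3,r2:8,r3:9,r4:8,r5:Add1
  c4: CDB Add1=-4; issue MUL r4<-Mul1  regs: r0:4,r1:Add3,r2:8,r3:9,r4:Mul1,r5:-4
  c5: CDB Add2=8; issue ADD r2<-Add1  regs: r0:4,r1:Add3,r2:Add1,r3:9,r4:Mul1,r5:-4
  c6: CDB Add3=16; issue MUL r2<-Mul2  regs: r0:4,r1:16,r2:Mul2,r3:9,r4:Mul1,r5:-4
  c7: stall  regs: r0:4,r1:16,r2:Mul2,r3:9,r4:Mul1,r5:-4
  c8: CDB Add1=17; stall  regs: r0:4,r1:16,r2:Mul2,r3:9,r4:Mul1,r5:-4
  c9: stall  regs: r0:4,r1:16,r2:Mul2,r3:9,r4:Mul1,r5:-4
  c10: stall  regs: r0:4,r1:16,r2:Mul2,r3:9,r4:Mul1,r5:-4
  c11: CDB Mul1=128; issue MUL r3<-Mul1  regs: r0:4,r1:16,r2:Mul2,r3:Mul1,r4:128,r5:-4
  c12: -  regs: r0:4,r1:16,r2:Mul2,r3:Mul1,r4:128,r5:-4
  c13: CDB Mul2=153  regs: r0:4,r1:16,r2:153,r3:Mul1,r4:128,r5:-4
  c14: -  regs: r0:4,r1:16,r2:153,r3:Mul1,r4:128,r5:-4
  c15: -  regs: r0:4,r1:16,r2:153,r3:Mul1,r4:128,r5:-4
  c16: -  regs: r0:4,r1:16,r2:153,r3:Mul1,r4:128,r5:-4
  c17: -  regs: r0:4,r1:16,r2:153,r3:Mul1,r4:128,r5:-4
  c18: CDB Mul1=1377  regs: r0:4,r1:16,r2:153,r3:1377,r4:128,r5:-4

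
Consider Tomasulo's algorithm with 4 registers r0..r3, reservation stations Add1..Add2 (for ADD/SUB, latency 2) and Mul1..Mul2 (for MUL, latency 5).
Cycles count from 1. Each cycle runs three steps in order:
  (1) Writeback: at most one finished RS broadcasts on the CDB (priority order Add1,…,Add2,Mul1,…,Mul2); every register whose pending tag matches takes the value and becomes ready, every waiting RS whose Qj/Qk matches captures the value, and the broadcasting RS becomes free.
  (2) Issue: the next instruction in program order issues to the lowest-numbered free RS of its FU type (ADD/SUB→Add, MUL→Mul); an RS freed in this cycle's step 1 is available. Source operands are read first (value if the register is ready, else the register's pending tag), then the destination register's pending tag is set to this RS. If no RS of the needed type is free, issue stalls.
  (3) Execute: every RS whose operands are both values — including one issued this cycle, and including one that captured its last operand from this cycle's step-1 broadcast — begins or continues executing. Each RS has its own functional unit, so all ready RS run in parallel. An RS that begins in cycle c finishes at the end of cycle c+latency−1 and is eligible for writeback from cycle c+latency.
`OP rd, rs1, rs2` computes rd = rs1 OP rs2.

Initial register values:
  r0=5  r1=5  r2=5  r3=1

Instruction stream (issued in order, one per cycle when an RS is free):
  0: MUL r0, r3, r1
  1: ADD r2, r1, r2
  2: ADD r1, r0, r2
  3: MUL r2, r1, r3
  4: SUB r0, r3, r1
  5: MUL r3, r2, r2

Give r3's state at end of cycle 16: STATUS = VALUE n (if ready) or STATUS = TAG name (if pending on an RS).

STATUS = TAG Mul1

c1: issue MUL r0<-Mul1 | r0:Mul1,r1:5,r2:5,r3:1
c2: issue ADD r2<-Add1 | r0:Mul1,r1:5,r2:Add1,r3:1
c3: issue ADD r1<-Add2 | r0:Mul1,r1:Add2,r2:Add1,r3:1
c4: CDB Add1=10; issue MUL r2<-Mul2 | r0:Mul1,r1:Add2,r2:Mul2,r3:1
c5: issue SUB r0<-Add1 | r0:Add1,r1:Add2,r2:Mul2,r3:1
c6: CDB Mul1=5; issue MUL r3<-Mul1 | r0:Add1,r1:Add2,r2:Mul2,r3:Mul1
c7: - | r0:Add1,r1:Add2,r2:Mul2,r3:Mul1
c8: CDB Add2=15 | r0:Add1,r1:15,r2:Mul2,r3:Mul1
c9: - | r0:Add1,r1:15,r2:Mul2,r3:Mul1
c10: CDB Add1=-14 | r0:-14,r1:15,r2:Mul2,r3:Mul1
c11: - | r0:-14,r1:15,r2:Mul2,r3:Mul1
c12: - | r0:-14,r1:15,r2:Mul2,r3:Mul1
c13: CDB Mul2=15 | r0:-14,r1:15,r2:15,r3:Mul1
c14: - | r0:-14,r1:15,r2:15,r3:Mul1
c15: - | r0:-14,r1:15,r2:15,r3:Mul1
c16: - | r0:-14,r1:15,r2:15,r3:Mul1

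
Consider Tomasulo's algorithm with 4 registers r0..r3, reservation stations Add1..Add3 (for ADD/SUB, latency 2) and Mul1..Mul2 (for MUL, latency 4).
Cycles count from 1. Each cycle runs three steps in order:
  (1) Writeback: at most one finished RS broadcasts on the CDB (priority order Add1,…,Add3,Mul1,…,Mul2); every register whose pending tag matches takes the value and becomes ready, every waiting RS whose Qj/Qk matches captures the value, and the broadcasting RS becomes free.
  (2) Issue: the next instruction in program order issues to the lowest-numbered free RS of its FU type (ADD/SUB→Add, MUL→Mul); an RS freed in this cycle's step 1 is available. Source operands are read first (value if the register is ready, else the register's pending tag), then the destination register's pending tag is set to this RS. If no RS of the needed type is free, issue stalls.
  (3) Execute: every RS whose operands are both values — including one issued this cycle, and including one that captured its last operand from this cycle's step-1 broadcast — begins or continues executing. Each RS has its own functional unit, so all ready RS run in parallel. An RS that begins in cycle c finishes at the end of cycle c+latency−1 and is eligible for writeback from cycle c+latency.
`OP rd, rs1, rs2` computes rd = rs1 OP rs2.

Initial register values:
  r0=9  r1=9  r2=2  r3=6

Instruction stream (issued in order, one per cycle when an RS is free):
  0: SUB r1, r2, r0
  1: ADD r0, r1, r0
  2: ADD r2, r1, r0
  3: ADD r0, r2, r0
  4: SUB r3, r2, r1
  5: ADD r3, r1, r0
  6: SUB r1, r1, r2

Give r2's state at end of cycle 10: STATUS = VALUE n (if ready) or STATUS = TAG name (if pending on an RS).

cycle 1: issue SUB r1<-Add1 // r0:9,r1:Add1,r2:2,r3:6
cycle 2: issue ADD r0<-Add2 // r0:Add2,r1:Add1,r2:2,r3:6
cycle 3: CDB Add1=-7; issue ADD r2<-Add1 // r0:Add2,r1:-7,r2:Add1,r3:6
cycle 4: issue ADD r0<-Add3 // r0:Add3,r1:-7,r2:Add1,r3:6
cycle 5: CDB Add2=2; issue SUB r3<-Add2 // r0:Add3,r1:-7,r2:Add1,r3:Add2
cycle 6: stall // r0:Add3,r1:-7,r2:Add1,r3:Add2
cycle 7: CDB Add1=-5; issue ADD r3<-Add1 // r0:Add3,r1:-7,r2:-5,r3:Add1
cycle 8: stall // r0:Add3,r1:-7,r2:-5,r3:Add1
cycle 9: CDB Add2=2; issue SUB r1<-Add2 // r0:Add3,r1:Add2,r2:-5,r3:Add1
cycle 10: CDB Add3=-3 // r0:-3,r1:Add2,r2:-5,r3:Add1

STATUS = VALUE -5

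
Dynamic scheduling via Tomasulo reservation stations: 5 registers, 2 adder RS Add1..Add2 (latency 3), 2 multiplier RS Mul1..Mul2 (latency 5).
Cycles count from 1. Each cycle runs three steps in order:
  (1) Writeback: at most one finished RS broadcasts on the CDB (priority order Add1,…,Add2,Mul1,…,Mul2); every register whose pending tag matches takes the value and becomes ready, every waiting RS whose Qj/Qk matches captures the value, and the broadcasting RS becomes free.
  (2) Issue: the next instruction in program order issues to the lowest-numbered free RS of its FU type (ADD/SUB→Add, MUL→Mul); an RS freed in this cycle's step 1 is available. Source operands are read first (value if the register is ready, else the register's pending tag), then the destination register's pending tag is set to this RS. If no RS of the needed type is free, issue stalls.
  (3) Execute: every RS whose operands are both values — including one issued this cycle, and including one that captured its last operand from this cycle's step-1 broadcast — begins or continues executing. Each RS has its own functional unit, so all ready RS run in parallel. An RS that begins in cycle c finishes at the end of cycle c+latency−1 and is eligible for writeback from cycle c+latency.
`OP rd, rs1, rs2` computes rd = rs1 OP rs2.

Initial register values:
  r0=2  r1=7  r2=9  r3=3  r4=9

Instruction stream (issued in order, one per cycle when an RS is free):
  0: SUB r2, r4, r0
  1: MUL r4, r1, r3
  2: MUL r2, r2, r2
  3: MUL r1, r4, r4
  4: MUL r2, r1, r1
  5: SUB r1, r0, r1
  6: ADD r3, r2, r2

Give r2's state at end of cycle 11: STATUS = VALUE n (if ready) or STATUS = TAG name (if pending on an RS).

c1: issue SUB r2<-Add1 | r0:2,r1:7,r2:Add1,r3:3,r4:9
c2: issue MUL r4<-Mul1 | r0:2,r1:7,r2:Add1,r3:3,r4:Mul1
c3: issue MUL r2<-Mul2 | r0:2,r1:7,r2:Mul2,r3:3,r4:Mul1
c4: CDB Add1=7; stall | r0:2,r1:7,r2:Mul2,r3:3,r4:Mul1
c5: stall | r0:2,r1:7,r2:Mul2,r3:3,r4:Mul1
c6: stall | r0:2,r1:7,r2:Mul2,r3:3,r4:Mul1
c7: CDB Mul1=21; issue MUL r1<-Mul1 | r0:2,r1:Mul1,r2:Mul2,r3:3,r4:21
c8: stall | r0:2,r1:Mul1,r2:Mul2,r3:3,r4:21
c9: CDB Mul2=49; issue MUL r2<-Mul2 | r0:2,r1:Mul1,r2:Mul2,r3:3,r4:21
c10: issue SUB r1<-Add1 | r0:2,r1:Add1,r2:Mul2,r3:3,r4:21
c11: issue ADD r3<-Add2 | r0:2,r1:Add1,r2:Mul2,r3:Add2,r4:21

STATUS = TAG Mul2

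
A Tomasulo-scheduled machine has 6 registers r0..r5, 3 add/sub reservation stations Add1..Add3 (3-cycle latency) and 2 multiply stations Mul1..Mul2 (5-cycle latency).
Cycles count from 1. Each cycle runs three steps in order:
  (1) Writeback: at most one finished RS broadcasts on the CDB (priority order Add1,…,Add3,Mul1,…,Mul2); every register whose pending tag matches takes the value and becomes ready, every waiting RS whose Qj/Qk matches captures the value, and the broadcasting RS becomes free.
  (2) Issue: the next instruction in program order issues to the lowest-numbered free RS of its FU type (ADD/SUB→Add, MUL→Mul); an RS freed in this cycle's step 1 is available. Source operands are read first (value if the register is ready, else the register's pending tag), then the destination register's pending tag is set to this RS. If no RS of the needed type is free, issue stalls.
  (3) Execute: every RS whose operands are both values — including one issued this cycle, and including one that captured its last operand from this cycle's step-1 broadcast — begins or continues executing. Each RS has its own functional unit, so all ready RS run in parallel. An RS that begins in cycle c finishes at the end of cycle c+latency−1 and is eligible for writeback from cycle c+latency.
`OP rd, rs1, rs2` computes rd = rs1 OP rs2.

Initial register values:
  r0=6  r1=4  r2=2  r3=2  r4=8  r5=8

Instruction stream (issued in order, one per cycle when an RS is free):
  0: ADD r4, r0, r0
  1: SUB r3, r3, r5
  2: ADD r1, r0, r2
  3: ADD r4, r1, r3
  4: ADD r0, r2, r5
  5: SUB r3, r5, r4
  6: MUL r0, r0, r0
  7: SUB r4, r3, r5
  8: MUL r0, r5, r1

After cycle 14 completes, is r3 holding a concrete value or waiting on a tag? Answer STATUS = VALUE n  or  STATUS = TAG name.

STATUS = VALUE 6

  c1: issue ADD r4<-Add1  regs: r0:6,r1:4,r2:2,r3:2,r4:Add1,r5:8
  c2: issue SUB r3<-Add2  regs: r0:6,r1:4,r2:2,r3:Add2,r4:Add1,r5:8
  c3: issue ADD r1<-Add3  regs: r0:6,r1:Add3,r2:2,r3:Add2,r4:Add1,r5:8
  c4: CDB Add1=12; issue ADD r4<-Add1  regs: r0:6,r1:Add3,r2:2,r3:Add2,r4:Add1,r5:8
  c5: CDB Add2=-6; issue ADD r0<-Add2  regs: r0:Add2,r1:Add3,r2:2,r3:-6,r4:Add1,r5:8
  c6: CDB Add3=8; issue SUB r3<-Add3  regs: r0:Add2,r1:8,r2:2,r3:Add3,r4:Add1,r5:8
  c7: issue MUL r0<-Mul1  regs: r0:Mul1,r1:8,r2:2,r3:Add3,r4:Add1,r5:8
  c8: CDB Add2=10; issue SUB r4<-Add2  regs: r0:Mul1,r1:8,r2:2,r3:Add3,r4:Add2,r5:8
  c9: CDB Add1=2; issue MUL r0<-Mul2  regs: r0:Mul2,r1:8,r2:2,r3:Add3,r4:Add2,r5:8
  c10: -  regs: r0:Mul2,r1:8,r2:2,r3:Add3,r4:Add2,r5:8
  c11: -  regs: r0:Mul2,r1:8,r2:2,r3:Add3,r4:Add2,r5:8
  c12: CDB Add3=6  regs: r0:Mul2,r1:8,r2:2,r3:6,r4:Add2,r5:8
  c13: CDB Mul1=100  regs: r0:Mul2,r1:8,r2:2,r3:6,r4:Add2,r5:8
  c14: CDB Mul2=64  regs: r0:64,r1:8,r2:2,r3:6,r4:Add2,r5:8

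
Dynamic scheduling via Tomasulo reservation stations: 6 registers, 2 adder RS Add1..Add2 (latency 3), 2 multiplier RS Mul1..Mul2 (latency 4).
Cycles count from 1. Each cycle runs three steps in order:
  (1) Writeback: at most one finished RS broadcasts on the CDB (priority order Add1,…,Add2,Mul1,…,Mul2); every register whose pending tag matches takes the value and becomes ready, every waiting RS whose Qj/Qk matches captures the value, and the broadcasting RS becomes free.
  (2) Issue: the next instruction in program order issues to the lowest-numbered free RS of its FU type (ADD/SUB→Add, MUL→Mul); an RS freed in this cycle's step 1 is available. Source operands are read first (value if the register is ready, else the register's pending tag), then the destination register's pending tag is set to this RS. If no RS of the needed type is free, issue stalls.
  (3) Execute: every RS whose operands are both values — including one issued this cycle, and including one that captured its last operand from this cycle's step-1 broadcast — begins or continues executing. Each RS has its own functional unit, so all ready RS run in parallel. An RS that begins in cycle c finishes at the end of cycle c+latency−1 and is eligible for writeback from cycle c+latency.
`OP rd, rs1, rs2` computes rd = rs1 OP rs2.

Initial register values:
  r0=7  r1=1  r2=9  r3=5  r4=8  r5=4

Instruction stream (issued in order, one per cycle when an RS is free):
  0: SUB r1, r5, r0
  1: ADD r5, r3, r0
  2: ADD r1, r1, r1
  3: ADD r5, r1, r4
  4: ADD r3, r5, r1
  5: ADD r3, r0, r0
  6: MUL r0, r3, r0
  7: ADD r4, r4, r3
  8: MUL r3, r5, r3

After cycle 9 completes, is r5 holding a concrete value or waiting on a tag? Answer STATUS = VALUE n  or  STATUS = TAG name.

c1: issue SUB r1<-Add1 | r0:7,r1:Add1,r2:9,r3:5,r4:8,r5:4
c2: issue ADD r5<-Add2 | r0:7,r1:Add1,r2:9,r3:5,r4:8,r5:Add2
c3: stall | r0:7,r1:Add1,r2:9,r3:5,r4:8,r5:Add2
c4: CDB Add1=-3; issue ADD r1<-Add1 | r0:7,r1:Add1,r2:9,r3:5,r4:8,r5:Add2
c5: CDB Add2=12; issue ADD r5<-Add2 | r0:7,r1:Add1,r2:9,r3:5,r4:8,r5:Add2
c6: stall | r0:7,r1:Add1,r2:9,r3:5,r4:8,r5:Add2
c7: CDB Add1=-6; issue ADD r3<-Add1 | r0:7,r1:-6,r2:9,r3:Add1,r4:8,r5:Add2
c8: stall | r0:7,r1:-6,r2:9,r3:Add1,r4:8,r5:Add2
c9: stall | r0:7,r1:-6,r2:9,r3:Add1,r4:8,r5:Add2

STATUS = TAG Add2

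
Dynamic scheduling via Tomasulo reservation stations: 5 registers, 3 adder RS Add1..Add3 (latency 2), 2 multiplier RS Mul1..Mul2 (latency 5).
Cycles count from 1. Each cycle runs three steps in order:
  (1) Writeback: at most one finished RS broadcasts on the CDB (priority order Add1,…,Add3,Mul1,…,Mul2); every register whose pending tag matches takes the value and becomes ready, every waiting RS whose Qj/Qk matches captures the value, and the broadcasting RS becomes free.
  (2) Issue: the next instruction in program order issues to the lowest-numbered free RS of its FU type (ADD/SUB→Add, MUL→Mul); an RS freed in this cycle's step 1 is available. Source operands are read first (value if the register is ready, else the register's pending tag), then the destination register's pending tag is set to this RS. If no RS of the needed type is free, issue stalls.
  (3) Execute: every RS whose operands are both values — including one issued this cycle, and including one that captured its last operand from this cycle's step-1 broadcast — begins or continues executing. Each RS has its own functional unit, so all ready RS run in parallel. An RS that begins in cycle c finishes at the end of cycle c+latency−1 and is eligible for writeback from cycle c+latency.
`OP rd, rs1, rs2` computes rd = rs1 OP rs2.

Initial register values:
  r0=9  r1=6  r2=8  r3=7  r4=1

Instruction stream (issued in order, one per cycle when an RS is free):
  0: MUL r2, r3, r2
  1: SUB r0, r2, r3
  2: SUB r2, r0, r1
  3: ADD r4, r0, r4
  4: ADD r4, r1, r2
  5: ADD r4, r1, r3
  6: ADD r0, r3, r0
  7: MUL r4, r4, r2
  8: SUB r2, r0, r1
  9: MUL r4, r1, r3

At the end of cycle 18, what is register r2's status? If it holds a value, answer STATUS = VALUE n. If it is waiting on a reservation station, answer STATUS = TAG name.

  c1: issue MUL r2<-Mul1  regs: r0:9,r1:6,r2:Mul1,r3:7,r4:1
  c2: issue SUB r0<-Add1  regs: r0:Add1,r1:6,r2:Mul1,r3:7,r4:1
  c3: issue SUB r2<-Add2  regs: r0:Add1,r1:6,r2:Add2,r3:7,r4:1
  c4: issue ADD r4<-Add3  regs: r0:Add1,r1:6,r2:Add2,r3:7,r4:Add3
  c5: stall  regs: r0:Add1,r1:6,r2:Add2,r3:7,r4:Add3
  c6: CDB Mul1=56; stall  regs: r0:Add1,r1:6,r2:Add2,r3:7,r4:Add3
  c7: stall  regs: r0:Add1,r1:6,r2:Add2,r3:7,r4:Add3
  c8: CDB Add1=49; issue ADD r4<-Add1  regs: r0:49,r1:6,r2:Add2,r3:7,r4:Add1
  c9: stall  regs: r0:49,r1:6,r2:Add2,r3:7,r4:Add1
  c10: CDB Add2=43; issue ADD r4<-Add2  regs: r0:49,r1:6,r2:43,r3:7,r4:Add2
  c11: CDB Add3=50; issue ADD r0<-Add3  regs: r0:Add3,r1:6,r2:43,r3:7,r4:Add2
  c12: CDB Add1=49; issue MUL r4<-Mul1  regs: r0:Add3,r1:6,r2:43,r3:7,r4:Mul1
  c13: CDB Add2=13; issue SUB r2<-Add1  regs: r0:Add3,r1:6,r2:Add1,r3:7,r4:Mul1
  c14: CDB Add3=56; issue MUL r4<-Mul2  regs: r0:56,r1:6,r2:Add1,r3:7,r4:Mul2
  c15: -  regs: r0:56,r1:6,r2:Add1,r3:7,r4:Mul2
  c16: CDB Add1=50  regs: r0:56,r1:6,r2:50,r3:7,r4:Mul2
  c17: -  regs: r0:56,r1:6,r2:50,r3:7,r4:Mul2
  c18: CDB Mul1=559  regs: r0:56,r1:6,r2:50,r3:7,r4:Mul2

STATUS = VALUE 50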